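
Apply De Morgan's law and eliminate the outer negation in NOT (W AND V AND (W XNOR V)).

NOT W OR NOT V OR NOT (W XNOR V)
De Morgan's: NOT(AND of terms) = OR of negations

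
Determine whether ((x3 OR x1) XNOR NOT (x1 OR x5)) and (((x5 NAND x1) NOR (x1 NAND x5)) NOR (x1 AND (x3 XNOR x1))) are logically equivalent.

No. Counterexample: with x1=0, x5=0, x3=0, Expression 1 = 0 but Expression 2 = 1.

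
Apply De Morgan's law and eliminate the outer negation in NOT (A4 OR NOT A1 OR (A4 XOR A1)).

NOT A4 AND A1 AND NOT (A4 XOR A1)
De Morgan's: NOT(OR of terms) = AND of negations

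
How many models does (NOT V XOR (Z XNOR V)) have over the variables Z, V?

Satisfying assignments: (1,0), (1,1)
Count: 2 out of 4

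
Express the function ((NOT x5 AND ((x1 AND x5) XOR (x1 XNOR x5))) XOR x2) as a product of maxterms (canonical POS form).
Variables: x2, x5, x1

ΠM(1, 2, 3, 4) = (x2 OR x5 OR NOT x1) AND (x2 OR NOT x5 OR x1) AND (x2 OR NOT x5 OR NOT x1) AND (NOT x2 OR x5 OR x1)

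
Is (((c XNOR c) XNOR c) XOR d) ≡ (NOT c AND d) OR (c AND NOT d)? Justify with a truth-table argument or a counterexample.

Yes, they are equivalent — the two output columns agree on all 4 assignments:
c | d | Expression 1 | Expression 2
-----------------------------------
0 | 0 | 0 | 0
0 | 1 | 1 | 1
1 | 0 | 1 | 1
1 | 1 | 0 | 0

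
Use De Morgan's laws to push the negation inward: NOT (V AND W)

NOT V OR NOT W
De Morgan's: NOT(AND of terms) = OR of negations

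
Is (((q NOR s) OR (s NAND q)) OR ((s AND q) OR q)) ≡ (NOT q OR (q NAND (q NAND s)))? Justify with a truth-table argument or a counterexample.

No. Counterexample: with s=0, q=1, Expression 1 = 1 but Expression 2 = 0.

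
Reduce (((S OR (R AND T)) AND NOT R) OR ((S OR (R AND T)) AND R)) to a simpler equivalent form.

By distribution ((E AND v) OR (E AND NOT v) = E):
= (S OR (R AND T))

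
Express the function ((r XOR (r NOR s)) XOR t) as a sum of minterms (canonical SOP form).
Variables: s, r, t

Σm(0, 2, 5, 6) = (NOT s AND NOT r AND NOT t) OR (NOT s AND r AND NOT t) OR (s AND NOT r AND t) OR (s AND r AND NOT t)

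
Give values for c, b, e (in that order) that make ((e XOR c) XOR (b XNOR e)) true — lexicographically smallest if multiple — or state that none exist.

c=0, b=0, e=0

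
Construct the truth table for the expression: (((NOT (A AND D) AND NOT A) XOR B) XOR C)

B | A | C | D | Output
----------------------
0 | 0 | 0 | 0 | 1
0 | 0 | 0 | 1 | 1
0 | 0 | 1 | 0 | 0
0 | 0 | 1 | 1 | 0
0 | 1 | 0 | 0 | 0
0 | 1 | 0 | 1 | 0
0 | 1 | 1 | 0 | 1
0 | 1 | 1 | 1 | 1
1 | 0 | 0 | 0 | 0
1 | 0 | 0 | 1 | 0
1 | 0 | 1 | 0 | 1
1 | 0 | 1 | 1 | 1
1 | 1 | 0 | 0 | 1
1 | 1 | 0 | 1 | 1
1 | 1 | 1 | 0 | 0
1 | 1 | 1 | 1 | 0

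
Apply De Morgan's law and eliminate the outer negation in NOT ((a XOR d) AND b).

NOT (a XOR d) OR NOT b
De Morgan's: NOT(AND of terms) = OR of negations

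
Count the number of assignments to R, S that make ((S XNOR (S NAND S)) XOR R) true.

Satisfying assignments: (1,0), (1,1)
Count: 2 out of 4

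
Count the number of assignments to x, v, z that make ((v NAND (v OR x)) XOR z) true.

Satisfying assignments: (0,0,0), (0,1,1), (1,0,0), (1,1,1)
Count: 4 out of 8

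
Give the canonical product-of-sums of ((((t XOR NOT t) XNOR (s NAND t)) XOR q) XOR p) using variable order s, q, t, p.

ΠM(1, 3, 4, 6, 9, 10, 12, 15) = (s OR q OR t OR NOT p) AND (s OR q OR NOT t OR NOT p) AND (s OR NOT q OR t OR p) AND (s OR NOT q OR NOT t OR p) AND (NOT s OR q OR t OR NOT p) AND (NOT s OR q OR NOT t OR p) AND (NOT s OR NOT q OR t OR p) AND (NOT s OR NOT q OR NOT t OR NOT p)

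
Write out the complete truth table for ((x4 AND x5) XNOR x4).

x5 | x4 | Output
----------------
0 | 0 | 1
0 | 1 | 0
1 | 0 | 1
1 | 1 | 1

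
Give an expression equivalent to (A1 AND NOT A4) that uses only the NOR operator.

((A1 NOR A1) NOR ((A4 NOR A4) NOR (A4 NOR A4)))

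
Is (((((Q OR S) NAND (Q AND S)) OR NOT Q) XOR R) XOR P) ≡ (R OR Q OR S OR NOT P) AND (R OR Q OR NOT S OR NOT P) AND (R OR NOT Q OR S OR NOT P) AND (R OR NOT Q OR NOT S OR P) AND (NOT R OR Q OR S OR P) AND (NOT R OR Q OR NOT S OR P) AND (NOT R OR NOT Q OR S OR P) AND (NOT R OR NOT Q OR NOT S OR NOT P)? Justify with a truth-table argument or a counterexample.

Yes, they are equivalent — the two output columns agree on all 16 assignments:
R | Q | S | P | Expression 1 | Expression 2
-------------------------------------------
0 | 0 | 0 | 0 | 1 | 1
0 | 0 | 0 | 1 | 0 | 0
0 | 0 | 1 | 0 | 1 | 1
0 | 0 | 1 | 1 | 0 | 0
0 | 1 | 0 | 0 | 1 | 1
0 | 1 | 0 | 1 | 0 | 0
0 | 1 | 1 | 0 | 0 | 0
0 | 1 | 1 | 1 | 1 | 1
1 | 0 | 0 | 0 | 0 | 0
1 | 0 | 0 | 1 | 1 | 1
1 | 0 | 1 | 0 | 0 | 0
1 | 0 | 1 | 1 | 1 | 1
1 | 1 | 0 | 0 | 0 | 0
1 | 1 | 0 | 1 | 1 | 1
1 | 1 | 1 | 0 | 1 | 1
1 | 1 | 1 | 1 | 0 | 0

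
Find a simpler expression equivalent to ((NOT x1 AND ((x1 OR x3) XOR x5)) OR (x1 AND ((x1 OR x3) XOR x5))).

By distribution ((E AND v) OR (E AND NOT v) = E):
= ((x1 OR x3) XOR x5)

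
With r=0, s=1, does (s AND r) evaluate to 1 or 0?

Substituting: (1 AND 0)
= 0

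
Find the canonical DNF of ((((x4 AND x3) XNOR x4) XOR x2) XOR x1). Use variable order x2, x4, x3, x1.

(NOT x2 AND NOT x4 AND NOT x3 AND NOT x1) OR (NOT x2 AND NOT x4 AND x3 AND NOT x1) OR (NOT x2 AND x4 AND NOT x3 AND x1) OR (NOT x2 AND x4 AND x3 AND NOT x1) OR (x2 AND NOT x4 AND NOT x3 AND x1) OR (x2 AND NOT x4 AND x3 AND x1) OR (x2 AND x4 AND NOT x3 AND NOT x1) OR (x2 AND x4 AND x3 AND x1)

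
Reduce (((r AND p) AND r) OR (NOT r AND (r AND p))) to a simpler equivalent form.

By distribution ((E AND v) OR (E AND NOT v) = E):
= (r AND p)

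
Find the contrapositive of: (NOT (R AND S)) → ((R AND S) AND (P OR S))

Contrapositive: NOT ((R AND S) AND (P OR S)) → (R AND S)
Note: A statement and its contrapositive are logically equivalent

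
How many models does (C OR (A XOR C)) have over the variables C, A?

Satisfying assignments: (0,1), (1,0), (1,1)
Count: 3 out of 4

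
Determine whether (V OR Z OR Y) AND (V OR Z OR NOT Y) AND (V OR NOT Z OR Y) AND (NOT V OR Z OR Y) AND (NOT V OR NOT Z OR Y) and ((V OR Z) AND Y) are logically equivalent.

Yes, they are equivalent — the two output columns agree on all 8 assignments:
V | Z | Y | Expression 1 | Expression 2
---------------------------------------
0 | 0 | 0 | 0 | 0
0 | 0 | 1 | 0 | 0
0 | 1 | 0 | 0 | 0
0 | 1 | 1 | 1 | 1
1 | 0 | 0 | 0 | 0
1 | 0 | 1 | 1 | 1
1 | 1 | 0 | 0 | 0
1 | 1 | 1 | 1 | 1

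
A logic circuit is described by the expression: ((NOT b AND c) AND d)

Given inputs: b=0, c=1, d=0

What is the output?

Substituting: ((NOT 0 AND 1) AND 0)
= 0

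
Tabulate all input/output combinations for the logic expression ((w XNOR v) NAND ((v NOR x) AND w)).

x | w | v | Output
------------------
0 | 0 | 0 | 1
0 | 0 | 1 | 1
0 | 1 | 0 | 1
0 | 1 | 1 | 1
1 | 0 | 0 | 1
1 | 0 | 1 | 1
1 | 1 | 0 | 1
1 | 1 | 1 | 1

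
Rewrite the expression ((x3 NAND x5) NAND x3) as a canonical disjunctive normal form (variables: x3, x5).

(NOT x3 AND NOT x5) OR (NOT x3 AND x5) OR (x3 AND x5)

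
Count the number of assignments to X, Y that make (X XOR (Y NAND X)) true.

Satisfying assignments: (0,0), (0,1), (1,1)
Count: 3 out of 4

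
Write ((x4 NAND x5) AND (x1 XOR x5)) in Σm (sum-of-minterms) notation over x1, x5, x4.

Σm(2, 4, 5) = (NOT x1 AND x5 AND NOT x4) OR (x1 AND NOT x5 AND NOT x4) OR (x1 AND NOT x5 AND x4)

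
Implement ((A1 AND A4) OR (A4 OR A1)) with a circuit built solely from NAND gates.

((((A1 NAND A4) NAND (A1 NAND A4)) NAND ((A1 NAND A4) NAND (A1 NAND A4))) NAND (((A4 NAND A4) NAND (A1 NAND A1)) NAND ((A4 NAND A4) NAND (A1 NAND A1))))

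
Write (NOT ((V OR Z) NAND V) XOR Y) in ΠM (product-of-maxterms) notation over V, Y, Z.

ΠM(0, 1, 6, 7) = (V OR Y OR Z) AND (V OR Y OR NOT Z) AND (NOT V OR NOT Y OR Z) AND (NOT V OR NOT Y OR NOT Z)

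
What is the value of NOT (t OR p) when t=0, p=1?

Substituting: NOT (0 OR 1)
= 0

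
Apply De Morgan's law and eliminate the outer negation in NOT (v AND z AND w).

NOT v OR NOT z OR NOT w
De Morgan's: NOT(AND of terms) = OR of negations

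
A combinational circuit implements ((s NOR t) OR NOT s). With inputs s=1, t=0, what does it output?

Substituting: ((1 NOR 0) OR NOT 1)
= 0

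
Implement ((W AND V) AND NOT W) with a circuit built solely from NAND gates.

((((W NAND V) NAND (W NAND V)) NAND (W NAND W)) NAND (((W NAND V) NAND (W NAND V)) NAND (W NAND W)))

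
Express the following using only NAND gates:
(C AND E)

((C NAND E) NAND (C NAND E))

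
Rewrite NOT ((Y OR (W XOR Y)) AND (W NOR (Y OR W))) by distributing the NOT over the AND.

NOT (Y OR (W XOR Y)) OR NOT (W NOR (Y OR W))
De Morgan's: NOT(AND of terms) = OR of negations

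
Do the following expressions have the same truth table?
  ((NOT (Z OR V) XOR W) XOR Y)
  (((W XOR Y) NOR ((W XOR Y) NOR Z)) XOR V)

No. Counterexample: with V=0, Z=0, W=0, Y=0, Expression 1 = 1 but Expression 2 = 0.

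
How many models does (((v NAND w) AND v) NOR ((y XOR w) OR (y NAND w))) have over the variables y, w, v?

Satisfying assignments: (1,1,0), (1,1,1)
Count: 2 out of 8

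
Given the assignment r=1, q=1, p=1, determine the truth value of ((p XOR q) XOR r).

Substituting: ((1 XOR 1) XOR 1)
= 1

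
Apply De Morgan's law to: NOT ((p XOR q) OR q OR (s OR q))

NOT (p XOR q) AND NOT q AND NOT (s OR q)
De Morgan's: NOT(OR of terms) = AND of negations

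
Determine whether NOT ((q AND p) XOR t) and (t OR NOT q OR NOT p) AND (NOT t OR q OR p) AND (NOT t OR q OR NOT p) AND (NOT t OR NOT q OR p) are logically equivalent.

Yes, they are equivalent — the two output columns agree on all 8 assignments:
t | q | p | Expression 1 | Expression 2
---------------------------------------
0 | 0 | 0 | 1 | 1
0 | 0 | 1 | 1 | 1
0 | 1 | 0 | 1 | 1
0 | 1 | 1 | 0 | 0
1 | 0 | 0 | 0 | 0
1 | 0 | 1 | 0 | 0
1 | 1 | 0 | 0 | 0
1 | 1 | 1 | 1 | 1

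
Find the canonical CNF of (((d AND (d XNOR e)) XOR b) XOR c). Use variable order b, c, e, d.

(b OR c OR e OR d) AND (b OR c OR e OR NOT d) AND (b OR c OR NOT e OR d) AND (b OR NOT c OR NOT e OR NOT d) AND (NOT b OR c OR NOT e OR NOT d) AND (NOT b OR NOT c OR e OR d) AND (NOT b OR NOT c OR e OR NOT d) AND (NOT b OR NOT c OR NOT e OR d)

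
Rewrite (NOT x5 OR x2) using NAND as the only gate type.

(((x5 NAND x5) NAND (x5 NAND x5)) NAND (x2 NAND x2))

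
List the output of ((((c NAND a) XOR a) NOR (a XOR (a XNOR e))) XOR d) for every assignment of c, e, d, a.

c | e | d | a | Output
----------------------
0 | 0 | 0 | 0 | 0
0 | 0 | 0 | 1 | 0
0 | 0 | 1 | 0 | 1
0 | 0 | 1 | 1 | 1
0 | 1 | 0 | 0 | 0
0 | 1 | 0 | 1 | 1
0 | 1 | 1 | 0 | 1
0 | 1 | 1 | 1 | 0
1 | 0 | 0 | 0 | 0
1 | 0 | 0 | 1 | 0
1 | 0 | 1 | 0 | 1
1 | 0 | 1 | 1 | 1
1 | 1 | 0 | 0 | 0
1 | 1 | 0 | 1 | 0
1 | 1 | 1 | 0 | 1
1 | 1 | 1 | 1 | 1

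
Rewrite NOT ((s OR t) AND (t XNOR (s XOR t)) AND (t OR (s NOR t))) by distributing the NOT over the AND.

NOT (s OR t) OR NOT (t XNOR (s XOR t)) OR NOT (t OR (s NOR t))
De Morgan's: NOT(AND of terms) = OR of negations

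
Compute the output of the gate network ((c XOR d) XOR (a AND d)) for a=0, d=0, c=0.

Substituting: ((0 XOR 0) XOR (0 AND 0))
= 0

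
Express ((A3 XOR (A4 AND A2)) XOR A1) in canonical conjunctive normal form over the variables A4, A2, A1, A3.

(A4 OR A2 OR A1 OR A3) AND (A4 OR A2 OR NOT A1 OR NOT A3) AND (A4 OR NOT A2 OR A1 OR A3) AND (A4 OR NOT A2 OR NOT A1 OR NOT A3) AND (NOT A4 OR A2 OR A1 OR A3) AND (NOT A4 OR A2 OR NOT A1 OR NOT A3) AND (NOT A4 OR NOT A2 OR A1 OR NOT A3) AND (NOT A4 OR NOT A2 OR NOT A1 OR A3)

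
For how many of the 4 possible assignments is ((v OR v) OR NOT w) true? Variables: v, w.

Satisfying assignments: (0,0), (1,0), (1,1)
Count: 3 out of 4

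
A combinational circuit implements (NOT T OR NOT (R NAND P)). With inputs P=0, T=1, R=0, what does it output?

Substituting: (NOT 1 OR NOT (0 NAND 0))
= 0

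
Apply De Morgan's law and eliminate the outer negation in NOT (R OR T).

NOT R AND NOT T
De Morgan's: NOT(OR of terms) = AND of negations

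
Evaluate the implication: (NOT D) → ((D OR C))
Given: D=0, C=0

Antecedent (NOT D) = 1; consequent ((D OR C)) = 0.
1 → 0 = 0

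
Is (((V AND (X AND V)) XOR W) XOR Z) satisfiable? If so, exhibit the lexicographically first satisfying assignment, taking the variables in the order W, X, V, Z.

W=0, X=0, V=0, Z=1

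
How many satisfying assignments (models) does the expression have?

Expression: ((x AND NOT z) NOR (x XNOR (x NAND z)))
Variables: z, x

Satisfying assignments: (0,0), (1,0), (1,1)
Count: 3 out of 4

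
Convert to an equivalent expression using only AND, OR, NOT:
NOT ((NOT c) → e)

(NOT c) AND NOT e
(Negated implication: NOT(A → B) = A AND NOT B)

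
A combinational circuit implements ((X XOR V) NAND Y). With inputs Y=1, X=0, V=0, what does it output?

Substituting: ((0 XOR 0) NAND 1)
= 1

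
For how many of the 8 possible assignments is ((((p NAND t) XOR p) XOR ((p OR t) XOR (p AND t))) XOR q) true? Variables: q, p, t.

Satisfying assignments: (0,0,0), (0,1,0), (0,1,1), (1,0,1)
Count: 4 out of 8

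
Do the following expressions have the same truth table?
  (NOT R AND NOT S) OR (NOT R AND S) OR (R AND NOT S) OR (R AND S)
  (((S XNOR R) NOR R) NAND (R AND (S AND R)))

Yes, they are equivalent — the two output columns agree on all 4 assignments:
R | S | Expression 1 | Expression 2
-----------------------------------
0 | 0 | 1 | 1
0 | 1 | 1 | 1
1 | 0 | 1 | 1
1 | 1 | 1 | 1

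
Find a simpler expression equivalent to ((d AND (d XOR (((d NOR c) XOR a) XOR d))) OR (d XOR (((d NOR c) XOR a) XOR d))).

By absorption (E OR (E AND v) = E) then XOR self-cancellation ((E XOR v) XOR v = E):
= ((d NOR c) XOR a)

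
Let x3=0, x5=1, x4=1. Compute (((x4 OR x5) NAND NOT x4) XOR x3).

Substituting: (((1 OR 1) NAND NOT 1) XOR 0)
= 1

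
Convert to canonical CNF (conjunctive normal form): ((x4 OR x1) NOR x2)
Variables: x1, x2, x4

(x1 OR x2 OR NOT x4) AND (x1 OR NOT x2 OR x4) AND (x1 OR NOT x2 OR NOT x4) AND (NOT x1 OR x2 OR x4) AND (NOT x1 OR x2 OR NOT x4) AND (NOT x1 OR NOT x2 OR x4) AND (NOT x1 OR NOT x2 OR NOT x4)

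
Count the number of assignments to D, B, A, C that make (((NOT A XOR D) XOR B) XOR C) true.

Satisfying assignments: (0,0,0,0), (0,0,1,1), (0,1,0,1), (0,1,1,0), (1,0,0,1), (1,0,1,0), (1,1,0,0), (1,1,1,1)
Count: 8 out of 16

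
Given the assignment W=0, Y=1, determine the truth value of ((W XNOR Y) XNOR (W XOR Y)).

Substituting: ((0 XNOR 1) XNOR (0 XOR 1))
= 0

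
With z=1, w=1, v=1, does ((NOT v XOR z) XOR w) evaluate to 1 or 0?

Substituting: ((NOT 1 XOR 1) XOR 1)
= 0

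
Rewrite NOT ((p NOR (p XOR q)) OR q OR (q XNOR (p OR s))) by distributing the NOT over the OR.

NOT (p NOR (p XOR q)) AND NOT q AND NOT (q XNOR (p OR s))
De Morgan's: NOT(OR of terms) = AND of negations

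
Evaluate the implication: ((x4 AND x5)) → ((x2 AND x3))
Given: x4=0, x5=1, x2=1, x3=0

Antecedent ((x4 AND x5)) = 0; consequent ((x2 AND x3)) = 0.
0 → 0 = 1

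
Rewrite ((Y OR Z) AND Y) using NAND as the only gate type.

((((Y NAND Y) NAND (Z NAND Z)) NAND Y) NAND (((Y NAND Y) NAND (Z NAND Z)) NAND Y))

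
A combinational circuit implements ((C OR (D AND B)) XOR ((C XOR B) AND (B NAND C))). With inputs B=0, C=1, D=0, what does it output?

Substituting: ((1 OR (0 AND 0)) XOR ((1 XOR 0) AND (0 NAND 1)))
= 0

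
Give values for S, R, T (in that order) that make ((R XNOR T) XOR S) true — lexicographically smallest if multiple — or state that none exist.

S=0, R=0, T=0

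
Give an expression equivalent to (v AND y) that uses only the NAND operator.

((v NAND y) NAND (v NAND y))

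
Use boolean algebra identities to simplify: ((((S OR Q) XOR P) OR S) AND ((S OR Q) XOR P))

By absorption (E AND (E OR v) = E):
= ((S OR Q) XOR P)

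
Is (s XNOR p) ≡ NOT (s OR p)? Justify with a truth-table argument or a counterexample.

No. Counterexample: with p=1, s=1, Expression 1 = 1 but Expression 2 = 0.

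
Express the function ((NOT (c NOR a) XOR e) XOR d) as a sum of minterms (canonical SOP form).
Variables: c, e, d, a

Σm(1, 2, 4, 7, 8, 9, 14, 15) = (NOT c AND NOT e AND NOT d AND a) OR (NOT c AND NOT e AND d AND NOT a) OR (NOT c AND e AND NOT d AND NOT a) OR (NOT c AND e AND d AND a) OR (c AND NOT e AND NOT d AND NOT a) OR (c AND NOT e AND NOT d AND a) OR (c AND e AND d AND NOT a) OR (c AND e AND d AND a)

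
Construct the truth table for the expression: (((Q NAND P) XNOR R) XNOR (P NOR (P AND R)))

P | R | Q | Output
------------------
0 | 0 | 0 | 0
0 | 0 | 1 | 0
0 | 1 | 0 | 1
0 | 1 | 1 | 1
1 | 0 | 0 | 1
1 | 0 | 1 | 0
1 | 1 | 0 | 0
1 | 1 | 1 | 1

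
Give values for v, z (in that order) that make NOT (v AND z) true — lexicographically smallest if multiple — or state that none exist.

v=0, z=0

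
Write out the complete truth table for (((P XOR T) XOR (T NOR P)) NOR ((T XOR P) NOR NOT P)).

T | P | Output
--------------
0 | 0 | 0
0 | 1 | 0
1 | 0 | 0
1 | 1 | 0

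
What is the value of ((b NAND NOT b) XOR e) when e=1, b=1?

Substituting: ((1 NAND NOT 1) XOR 1)
= 0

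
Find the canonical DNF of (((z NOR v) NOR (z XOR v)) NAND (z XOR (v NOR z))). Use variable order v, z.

(NOT v AND NOT z) OR (NOT v AND z) OR (v AND NOT z)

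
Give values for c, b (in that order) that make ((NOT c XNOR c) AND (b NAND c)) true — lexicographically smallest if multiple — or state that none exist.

UNSATISFIABLE - no assignment makes this expression true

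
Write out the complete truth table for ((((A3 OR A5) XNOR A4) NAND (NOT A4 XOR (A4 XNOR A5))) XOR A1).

A4 | A5 | A3 | A1 | Output
--------------------------
0 | 0 | 0 | 0 | 1
0 | 0 | 0 | 1 | 0
0 | 0 | 1 | 0 | 1
0 | 0 | 1 | 1 | 0
0 | 1 | 0 | 0 | 1
0 | 1 | 0 | 1 | 0
0 | 1 | 1 | 0 | 1
0 | 1 | 1 | 1 | 0
1 | 0 | 0 | 0 | 1
1 | 0 | 0 | 1 | 0
1 | 0 | 1 | 0 | 1
1 | 0 | 1 | 1 | 0
1 | 1 | 0 | 0 | 0
1 | 1 | 0 | 1 | 1
1 | 1 | 1 | 0 | 0
1 | 1 | 1 | 1 | 1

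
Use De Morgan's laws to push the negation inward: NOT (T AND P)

NOT T OR NOT P
De Morgan's: NOT(AND of terms) = OR of negations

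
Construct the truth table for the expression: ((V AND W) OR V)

W | V | Output
--------------
0 | 0 | 0
0 | 1 | 1
1 | 0 | 0
1 | 1 | 1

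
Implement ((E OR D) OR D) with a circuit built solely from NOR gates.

((((E NOR D) NOR (E NOR D)) NOR D) NOR (((E NOR D) NOR (E NOR D)) NOR D))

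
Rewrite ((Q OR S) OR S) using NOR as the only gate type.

((((Q NOR S) NOR (Q NOR S)) NOR S) NOR (((Q NOR S) NOR (Q NOR S)) NOR S))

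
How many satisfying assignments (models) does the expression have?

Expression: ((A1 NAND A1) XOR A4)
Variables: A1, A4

Satisfying assignments: (0,0), (1,1)
Count: 2 out of 4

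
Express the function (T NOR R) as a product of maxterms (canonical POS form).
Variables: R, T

ΠM(1, 2, 3) = (R OR NOT T) AND (NOT R OR T) AND (NOT R OR NOT T)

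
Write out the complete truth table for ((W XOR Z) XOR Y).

W | Y | Z | Output
------------------
0 | 0 | 0 | 0
0 | 0 | 1 | 1
0 | 1 | 0 | 1
0 | 1 | 1 | 0
1 | 0 | 0 | 1
1 | 0 | 1 | 0
1 | 1 | 0 | 0
1 | 1 | 1 | 1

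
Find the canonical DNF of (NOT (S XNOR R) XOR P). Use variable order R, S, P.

(NOT R AND NOT S AND P) OR (NOT R AND S AND NOT P) OR (R AND NOT S AND NOT P) OR (R AND S AND P)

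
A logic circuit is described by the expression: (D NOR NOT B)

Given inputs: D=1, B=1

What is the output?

Substituting: (1 NOR NOT 1)
= 0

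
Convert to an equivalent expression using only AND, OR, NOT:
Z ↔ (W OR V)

(Z AND (W OR V)) OR (NOT Z AND NOT (W OR V))
(Biconditional = both true or both false)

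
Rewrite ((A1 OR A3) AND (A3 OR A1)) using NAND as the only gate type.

((((A1 NAND A1) NAND (A3 NAND A3)) NAND ((A3 NAND A3) NAND (A1 NAND A1))) NAND (((A1 NAND A1) NAND (A3 NAND A3)) NAND ((A3 NAND A3) NAND (A1 NAND A1))))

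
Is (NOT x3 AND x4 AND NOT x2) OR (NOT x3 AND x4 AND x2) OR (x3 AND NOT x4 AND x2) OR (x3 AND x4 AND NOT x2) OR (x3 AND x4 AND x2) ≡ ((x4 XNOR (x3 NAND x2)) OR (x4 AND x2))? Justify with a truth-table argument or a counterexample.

Yes, they are equivalent — the two output columns agree on all 8 assignments:
x3 | x4 | x2 | Expression 1 | Expression 2
------------------------------------------
0 | 0 | 0 | 0 | 0
0 | 0 | 1 | 0 | 0
0 | 1 | 0 | 1 | 1
0 | 1 | 1 | 1 | 1
1 | 0 | 0 | 0 | 0
1 | 0 | 1 | 1 | 1
1 | 1 | 0 | 1 | 1
1 | 1 | 1 | 1 | 1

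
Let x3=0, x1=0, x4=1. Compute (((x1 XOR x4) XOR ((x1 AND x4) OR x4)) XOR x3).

Substituting: (((0 XOR 1) XOR ((0 AND 1) OR 1)) XOR 0)
= 0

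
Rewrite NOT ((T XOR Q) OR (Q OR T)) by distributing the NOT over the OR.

NOT (T XOR Q) AND NOT (Q OR T)
De Morgan's: NOT(OR of terms) = AND of negations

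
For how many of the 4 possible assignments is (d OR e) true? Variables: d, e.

Satisfying assignments: (0,1), (1,0), (1,1)
Count: 3 out of 4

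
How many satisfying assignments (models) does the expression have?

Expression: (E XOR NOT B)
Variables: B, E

Satisfying assignments: (0,0), (1,1)
Count: 2 out of 4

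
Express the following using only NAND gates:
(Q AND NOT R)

((Q NAND (R NAND R)) NAND (Q NAND (R NAND R)))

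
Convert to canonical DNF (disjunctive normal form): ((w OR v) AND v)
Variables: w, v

(NOT w AND v) OR (w AND v)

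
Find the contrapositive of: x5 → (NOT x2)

Contrapositive: x2 → NOT x5
Note: A statement and its contrapositive are logically equivalent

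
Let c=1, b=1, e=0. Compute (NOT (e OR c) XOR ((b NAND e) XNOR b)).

Substituting: (NOT (0 OR 1) XOR ((1 NAND 0) XNOR 1))
= 1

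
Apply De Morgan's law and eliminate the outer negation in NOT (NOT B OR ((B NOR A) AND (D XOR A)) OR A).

B AND NOT ((B NOR A) AND (D XOR A)) AND NOT A
De Morgan's: NOT(OR of terms) = AND of negations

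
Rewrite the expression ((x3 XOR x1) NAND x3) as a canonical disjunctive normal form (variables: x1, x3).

(NOT x1 AND NOT x3) OR (x1 AND NOT x3) OR (x1 AND x3)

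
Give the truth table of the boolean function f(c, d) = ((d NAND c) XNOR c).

c | d | Output
--------------
0 | 0 | 0
0 | 1 | 0
1 | 0 | 1
1 | 1 | 0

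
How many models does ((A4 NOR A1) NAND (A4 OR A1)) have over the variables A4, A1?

Satisfying assignments: (0,0), (0,1), (1,0), (1,1)
Count: 4 out of 4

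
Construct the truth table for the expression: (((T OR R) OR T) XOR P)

R | T | P | Output
------------------
0 | 0 | 0 | 0
0 | 0 | 1 | 1
0 | 1 | 0 | 1
0 | 1 | 1 | 0
1 | 0 | 0 | 1
1 | 0 | 1 | 0
1 | 1 | 0 | 1
1 | 1 | 1 | 0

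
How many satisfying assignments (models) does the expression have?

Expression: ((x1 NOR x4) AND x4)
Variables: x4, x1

No assignment satisfies the expression.
Count: 0 out of 4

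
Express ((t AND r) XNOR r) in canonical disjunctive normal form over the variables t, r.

(NOT t AND NOT r) OR (t AND NOT r) OR (t AND r)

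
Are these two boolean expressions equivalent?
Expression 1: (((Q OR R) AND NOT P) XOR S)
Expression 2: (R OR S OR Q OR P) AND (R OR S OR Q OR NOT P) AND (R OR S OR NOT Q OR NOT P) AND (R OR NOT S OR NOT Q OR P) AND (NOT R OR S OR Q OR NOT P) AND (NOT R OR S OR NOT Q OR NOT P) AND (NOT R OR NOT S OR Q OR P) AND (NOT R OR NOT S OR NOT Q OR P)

Yes, they are equivalent — the two output columns agree on all 16 assignments:
R | S | Q | P | Expression 1 | Expression 2
-------------------------------------------
0 | 0 | 0 | 0 | 0 | 0
0 | 0 | 0 | 1 | 0 | 0
0 | 0 | 1 | 0 | 1 | 1
0 | 0 | 1 | 1 | 0 | 0
0 | 1 | 0 | 0 | 1 | 1
0 | 1 | 0 | 1 | 1 | 1
0 | 1 | 1 | 0 | 0 | 0
0 | 1 | 1 | 1 | 1 | 1
1 | 0 | 0 | 0 | 1 | 1
1 | 0 | 0 | 1 | 0 | 0
1 | 0 | 1 | 0 | 1 | 1
1 | 0 | 1 | 1 | 0 | 0
1 | 1 | 0 | 0 | 0 | 0
1 | 1 | 0 | 1 | 1 | 1
1 | 1 | 1 | 0 | 0 | 0
1 | 1 | 1 | 1 | 1 | 1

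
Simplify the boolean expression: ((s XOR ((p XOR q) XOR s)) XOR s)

By XOR self-cancellation ((E XOR v) XOR v = E):
= ((p XOR q) XOR s)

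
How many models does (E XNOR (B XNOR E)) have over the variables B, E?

Satisfying assignments: (1,0), (1,1)
Count: 2 out of 4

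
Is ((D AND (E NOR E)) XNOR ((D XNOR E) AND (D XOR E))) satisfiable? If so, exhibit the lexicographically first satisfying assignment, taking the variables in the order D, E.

D=0, E=0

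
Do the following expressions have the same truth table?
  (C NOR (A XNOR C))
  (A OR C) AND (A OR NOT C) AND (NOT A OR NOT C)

Yes, they are equivalent — the two output columns agree on all 4 assignments:
A | C | Expression 1 | Expression 2
-----------------------------------
0 | 0 | 0 | 0
0 | 1 | 0 | 0
1 | 0 | 1 | 1
1 | 1 | 0 | 0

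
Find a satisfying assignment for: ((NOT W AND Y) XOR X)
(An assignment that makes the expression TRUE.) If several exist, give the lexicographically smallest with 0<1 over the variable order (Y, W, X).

Y=0, W=0, X=1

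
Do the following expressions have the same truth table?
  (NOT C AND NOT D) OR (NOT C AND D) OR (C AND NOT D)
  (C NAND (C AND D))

Yes, they are equivalent — the two output columns agree on all 4 assignments:
C | D | Expression 1 | Expression 2
-----------------------------------
0 | 0 | 1 | 1
0 | 1 | 1 | 1
1 | 0 | 1 | 1
1 | 1 | 0 | 0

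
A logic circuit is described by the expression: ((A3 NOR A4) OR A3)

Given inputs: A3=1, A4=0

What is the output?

Substituting: ((1 NOR 0) OR 1)
= 1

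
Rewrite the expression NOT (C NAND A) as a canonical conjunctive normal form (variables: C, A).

(C OR A) AND (C OR NOT A) AND (NOT C OR A)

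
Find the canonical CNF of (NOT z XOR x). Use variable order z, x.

(z OR NOT x) AND (NOT z OR x)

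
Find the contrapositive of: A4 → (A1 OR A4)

Contrapositive: NOT (A1 OR A4) → NOT A4
Note: A statement and its contrapositive are logically equivalent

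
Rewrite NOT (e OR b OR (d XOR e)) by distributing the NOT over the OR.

NOT e AND NOT b AND NOT (d XOR e)
De Morgan's: NOT(OR of terms) = AND of negations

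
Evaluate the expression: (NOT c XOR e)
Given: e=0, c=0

Substituting: (NOT 0 XOR 0)
= 1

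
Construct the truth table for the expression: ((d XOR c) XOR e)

e | c | d | Output
------------------
0 | 0 | 0 | 0
0 | 0 | 1 | 1
0 | 1 | 0 | 1
0 | 1 | 1 | 0
1 | 0 | 0 | 1
1 | 0 | 1 | 0
1 | 1 | 0 | 0
1 | 1 | 1 | 1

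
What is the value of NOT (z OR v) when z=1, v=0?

Substituting: NOT (1 OR 0)
= 0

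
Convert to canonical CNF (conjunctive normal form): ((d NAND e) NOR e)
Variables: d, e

(d OR e) AND (d OR NOT e) AND (NOT d OR e) AND (NOT d OR NOT e)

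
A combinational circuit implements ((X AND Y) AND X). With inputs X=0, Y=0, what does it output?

Substituting: ((0 AND 0) AND 0)
= 0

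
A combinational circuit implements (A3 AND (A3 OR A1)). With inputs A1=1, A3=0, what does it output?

Substituting: (0 AND (0 OR 1))
= 0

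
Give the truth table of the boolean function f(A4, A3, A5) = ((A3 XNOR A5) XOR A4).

A4 | A3 | A5 | Output
---------------------
0 | 0 | 0 | 1
0 | 0 | 1 | 0
0 | 1 | 0 | 0
0 | 1 | 1 | 1
1 | 0 | 0 | 0
1 | 0 | 1 | 1
1 | 1 | 0 | 1
1 | 1 | 1 | 0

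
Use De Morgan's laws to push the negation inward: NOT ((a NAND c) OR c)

NOT (a NAND c) AND NOT c
De Morgan's: NOT(OR of terms) = AND of negations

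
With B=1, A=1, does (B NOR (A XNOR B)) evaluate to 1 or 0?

Substituting: (1 NOR (1 XNOR 1))
= 0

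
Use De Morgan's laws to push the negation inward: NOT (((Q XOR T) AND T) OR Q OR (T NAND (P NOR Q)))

NOT ((Q XOR T) AND T) AND NOT Q AND NOT (T NAND (P NOR Q))
De Morgan's: NOT(OR of terms) = AND of negations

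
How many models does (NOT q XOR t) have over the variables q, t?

Satisfying assignments: (0,0), (1,1)
Count: 2 out of 4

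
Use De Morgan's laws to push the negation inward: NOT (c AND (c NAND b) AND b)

NOT c OR NOT (c NAND b) OR NOT b
De Morgan's: NOT(AND of terms) = OR of negations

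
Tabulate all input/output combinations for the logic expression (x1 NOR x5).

x1 | x5 | Output
----------------
0 | 0 | 1
0 | 1 | 0
1 | 0 | 0
1 | 1 | 0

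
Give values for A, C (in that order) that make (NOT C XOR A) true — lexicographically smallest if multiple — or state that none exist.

A=0, C=0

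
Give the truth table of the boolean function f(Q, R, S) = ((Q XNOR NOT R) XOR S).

Q | R | S | Output
------------------
0 | 0 | 0 | 0
0 | 0 | 1 | 1
0 | 1 | 0 | 1
0 | 1 | 1 | 0
1 | 0 | 0 | 1
1 | 0 | 1 | 0
1 | 1 | 0 | 0
1 | 1 | 1 | 1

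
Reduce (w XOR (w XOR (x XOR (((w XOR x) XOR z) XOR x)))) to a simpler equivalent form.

By XOR self-cancellation ((E XOR v) XOR v = E) then XOR self-cancellation ((E XOR v) XOR v = E):
= ((w XOR x) XOR z)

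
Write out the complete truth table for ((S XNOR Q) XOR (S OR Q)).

Q | S | Output
--------------
0 | 0 | 1
0 | 1 | 1
1 | 0 | 1
1 | 1 | 0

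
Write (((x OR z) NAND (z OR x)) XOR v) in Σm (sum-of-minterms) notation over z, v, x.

Σm(0, 3, 6, 7) = (NOT z AND NOT v AND NOT x) OR (NOT z AND v AND x) OR (z AND v AND NOT x) OR (z AND v AND x)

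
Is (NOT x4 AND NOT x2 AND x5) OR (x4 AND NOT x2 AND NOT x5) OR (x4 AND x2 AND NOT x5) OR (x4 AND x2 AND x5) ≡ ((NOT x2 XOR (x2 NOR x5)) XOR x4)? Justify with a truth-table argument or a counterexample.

Yes, they are equivalent — the two output columns agree on all 8 assignments:
x4 | x2 | x5 | Expression 1 | Expression 2
------------------------------------------
0 | 0 | 0 | 0 | 0
0 | 0 | 1 | 1 | 1
0 | 1 | 0 | 0 | 0
0 | 1 | 1 | 0 | 0
1 | 0 | 0 | 1 | 1
1 | 0 | 1 | 0 | 0
1 | 1 | 0 | 1 | 1
1 | 1 | 1 | 1 | 1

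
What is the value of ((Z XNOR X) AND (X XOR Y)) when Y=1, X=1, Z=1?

Substituting: ((1 XNOR 1) AND (1 XOR 1))
= 0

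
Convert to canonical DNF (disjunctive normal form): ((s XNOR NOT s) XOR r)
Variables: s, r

(NOT s AND r) OR (s AND r)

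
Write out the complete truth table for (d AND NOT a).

a | d | Output
--------------
0 | 0 | 0
0 | 1 | 1
1 | 0 | 0
1 | 1 | 0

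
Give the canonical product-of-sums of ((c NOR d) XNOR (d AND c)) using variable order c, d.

ΠM(0, 3) = (c OR d) AND (NOT c OR NOT d)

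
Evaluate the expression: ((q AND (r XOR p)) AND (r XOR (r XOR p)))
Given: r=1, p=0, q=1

Substituting: ((1 AND (1 XOR 0)) AND (1 XOR (1 XOR 0)))
= 0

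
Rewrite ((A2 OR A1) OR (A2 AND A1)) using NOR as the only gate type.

((((A2 NOR A1) NOR (A2 NOR A1)) NOR ((A2 NOR A2) NOR (A1 NOR A1))) NOR (((A2 NOR A1) NOR (A2 NOR A1)) NOR ((A2 NOR A2) NOR (A1 NOR A1))))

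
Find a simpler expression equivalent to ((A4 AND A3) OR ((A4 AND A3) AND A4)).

By absorption (E OR (E AND v) = E):
= (A4 AND A3)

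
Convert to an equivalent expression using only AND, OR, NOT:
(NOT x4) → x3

x4 OR x3
(Implication elimination: A → B = NOT A OR B)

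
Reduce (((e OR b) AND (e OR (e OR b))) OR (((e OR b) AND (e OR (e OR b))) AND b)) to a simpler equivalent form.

By absorption (E OR (E AND v) = E) then absorption (E AND (E OR v) = E):
= (e OR b)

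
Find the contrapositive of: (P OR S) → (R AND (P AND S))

Contrapositive: NOT (R AND (P AND S)) → NOT (P OR S)
Note: A statement and its contrapositive are logically equivalent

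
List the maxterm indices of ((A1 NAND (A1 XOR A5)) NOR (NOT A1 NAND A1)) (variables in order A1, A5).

ΠM(0, 1, 2, 3) = (A1 OR A5) AND (A1 OR NOT A5) AND (NOT A1 OR A5) AND (NOT A1 OR NOT A5)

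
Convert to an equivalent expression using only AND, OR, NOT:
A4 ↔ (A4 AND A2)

(A4 AND (A4 AND A2)) OR (NOT A4 AND NOT (A4 AND A2))
(Biconditional = both true or both false)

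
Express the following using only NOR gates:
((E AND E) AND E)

((((E NOR E) NOR (E NOR E)) NOR ((E NOR E) NOR (E NOR E))) NOR (E NOR E))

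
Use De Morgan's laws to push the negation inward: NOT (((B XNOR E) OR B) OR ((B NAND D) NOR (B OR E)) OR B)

NOT ((B XNOR E) OR B) AND NOT ((B NAND D) NOR (B OR E)) AND NOT B
De Morgan's: NOT(OR of terms) = AND of negations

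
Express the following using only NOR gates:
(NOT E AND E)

(((E NOR E) NOR (E NOR E)) NOR (E NOR E))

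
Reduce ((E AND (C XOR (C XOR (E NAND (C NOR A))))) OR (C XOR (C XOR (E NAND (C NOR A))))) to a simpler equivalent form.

By absorption (E OR (E AND v) = E) then XOR self-cancellation ((E XOR v) XOR v = E):
= (E NAND (C NOR A))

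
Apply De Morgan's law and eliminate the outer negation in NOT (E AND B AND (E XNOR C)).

NOT E OR NOT B OR NOT (E XNOR C)
De Morgan's: NOT(AND of terms) = OR of negations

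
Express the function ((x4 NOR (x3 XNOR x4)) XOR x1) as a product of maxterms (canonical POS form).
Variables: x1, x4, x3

ΠM(0, 2, 3, 5) = (x1 OR x4 OR x3) AND (x1 OR NOT x4 OR x3) AND (x1 OR NOT x4 OR NOT x3) AND (NOT x1 OR x4 OR NOT x3)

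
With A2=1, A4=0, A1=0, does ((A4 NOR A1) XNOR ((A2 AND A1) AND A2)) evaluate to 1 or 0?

Substituting: ((0 NOR 0) XNOR ((1 AND 0) AND 1))
= 0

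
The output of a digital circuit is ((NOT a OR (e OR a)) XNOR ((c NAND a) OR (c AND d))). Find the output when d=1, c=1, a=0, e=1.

Substituting: ((NOT 0 OR (1 OR 0)) XNOR ((1 NAND 0) OR (1 AND 1)))
= 1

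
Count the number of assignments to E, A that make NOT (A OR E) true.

Satisfying assignments: (0,0)
Count: 1 out of 4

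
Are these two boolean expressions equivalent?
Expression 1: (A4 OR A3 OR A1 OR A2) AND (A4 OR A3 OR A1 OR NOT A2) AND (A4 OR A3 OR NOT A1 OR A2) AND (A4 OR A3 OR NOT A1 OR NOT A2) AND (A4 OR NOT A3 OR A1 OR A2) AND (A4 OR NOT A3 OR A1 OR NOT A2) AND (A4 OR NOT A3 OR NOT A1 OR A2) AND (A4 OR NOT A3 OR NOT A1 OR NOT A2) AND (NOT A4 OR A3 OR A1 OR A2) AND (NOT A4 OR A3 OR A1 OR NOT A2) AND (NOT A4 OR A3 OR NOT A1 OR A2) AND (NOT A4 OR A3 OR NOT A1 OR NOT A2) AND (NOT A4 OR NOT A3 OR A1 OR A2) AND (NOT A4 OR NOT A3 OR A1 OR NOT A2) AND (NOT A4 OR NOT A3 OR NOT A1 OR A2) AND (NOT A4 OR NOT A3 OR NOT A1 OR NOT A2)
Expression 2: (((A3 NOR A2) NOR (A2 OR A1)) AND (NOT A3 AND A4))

Yes, they are equivalent — the two output columns agree on all 16 assignments:
A4 | A3 | A1 | A2 | Expression 1 | Expression 2
-----------------------------------------------
0 | 0 | 0 | 0 | 0 | 0
0 | 0 | 0 | 1 | 0 | 0
0 | 0 | 1 | 0 | 0 | 0
0 | 0 | 1 | 1 | 0 | 0
0 | 1 | 0 | 0 | 0 | 0
0 | 1 | 0 | 1 | 0 | 0
0 | 1 | 1 | 0 | 0 | 0
0 | 1 | 1 | 1 | 0 | 0
1 | 0 | 0 | 0 | 0 | 0
1 | 0 | 0 | 1 | 0 | 0
1 | 0 | 1 | 0 | 0 | 0
1 | 0 | 1 | 1 | 0 | 0
1 | 1 | 0 | 0 | 0 | 0
1 | 1 | 0 | 1 | 0 | 0
1 | 1 | 1 | 0 | 0 | 0
1 | 1 | 1 | 1 | 0 | 0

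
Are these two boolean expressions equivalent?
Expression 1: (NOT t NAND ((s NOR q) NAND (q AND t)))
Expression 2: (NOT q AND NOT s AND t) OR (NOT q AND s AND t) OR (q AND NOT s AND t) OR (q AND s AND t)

Yes, they are equivalent — the two output columns agree on all 8 assignments:
q | s | t | Expression 1 | Expression 2
---------------------------------------
0 | 0 | 0 | 0 | 0
0 | 0 | 1 | 1 | 1
0 | 1 | 0 | 0 | 0
0 | 1 | 1 | 1 | 1
1 | 0 | 0 | 0 | 0
1 | 0 | 1 | 1 | 1
1 | 1 | 0 | 0 | 0
1 | 1 | 1 | 1 | 1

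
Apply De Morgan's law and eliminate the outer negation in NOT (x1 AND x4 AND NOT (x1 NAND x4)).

NOT x1 OR NOT x4 OR (x1 NAND x4)
De Morgan's: NOT(AND of terms) = OR of negations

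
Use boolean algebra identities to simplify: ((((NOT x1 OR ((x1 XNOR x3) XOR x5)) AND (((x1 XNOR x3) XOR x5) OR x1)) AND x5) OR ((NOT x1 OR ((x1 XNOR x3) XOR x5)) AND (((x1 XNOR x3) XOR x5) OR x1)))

By absorption (E OR (E AND v) = E) then distribution ((E OR v) AND (E OR NOT v) = E):
= ((x1 XNOR x3) XOR x5)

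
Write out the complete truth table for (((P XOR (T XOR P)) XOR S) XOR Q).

S | T | P | Q | Output
----------------------
0 | 0 | 0 | 0 | 0
0 | 0 | 0 | 1 | 1
0 | 0 | 1 | 0 | 0
0 | 0 | 1 | 1 | 1
0 | 1 | 0 | 0 | 1
0 | 1 | 0 | 1 | 0
0 | 1 | 1 | 0 | 1
0 | 1 | 1 | 1 | 0
1 | 0 | 0 | 0 | 1
1 | 0 | 0 | 1 | 0
1 | 0 | 1 | 0 | 1
1 | 0 | 1 | 1 | 0
1 | 1 | 0 | 0 | 0
1 | 1 | 0 | 1 | 1
1 | 1 | 1 | 0 | 0
1 | 1 | 1 | 1 | 1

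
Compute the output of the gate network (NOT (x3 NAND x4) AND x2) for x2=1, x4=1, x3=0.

Substituting: (NOT (0 NAND 1) AND 1)
= 0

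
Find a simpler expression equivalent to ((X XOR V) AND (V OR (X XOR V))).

By absorption (E AND (E OR v) = E):
= (X XOR V)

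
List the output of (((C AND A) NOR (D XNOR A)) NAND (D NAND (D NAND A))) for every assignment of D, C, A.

D | C | A | Output
------------------
0 | 0 | 0 | 1
0 | 0 | 1 | 0
0 | 1 | 0 | 1
0 | 1 | 1 | 1
1 | 0 | 0 | 1
1 | 0 | 1 | 1
1 | 1 | 0 | 1
1 | 1 | 1 | 1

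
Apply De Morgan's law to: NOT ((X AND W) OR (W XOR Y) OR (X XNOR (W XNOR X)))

NOT (X AND W) AND NOT (W XOR Y) AND NOT (X XNOR (W XNOR X))
De Morgan's: NOT(OR of terms) = AND of negations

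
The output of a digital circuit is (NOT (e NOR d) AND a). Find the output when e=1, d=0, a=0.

Substituting: (NOT (1 NOR 0) AND 0)
= 0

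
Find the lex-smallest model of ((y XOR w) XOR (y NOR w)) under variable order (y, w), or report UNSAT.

y=0, w=0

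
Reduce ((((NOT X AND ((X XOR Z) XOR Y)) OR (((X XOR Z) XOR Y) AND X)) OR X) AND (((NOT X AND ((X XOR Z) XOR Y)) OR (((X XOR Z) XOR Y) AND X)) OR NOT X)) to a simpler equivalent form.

By distribution ((E OR v) AND (E OR NOT v) = E) then distribution ((E AND v) OR (E AND NOT v) = E):
= ((X XOR Z) XOR Y)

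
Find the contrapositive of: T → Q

Contrapositive: NOT Q → NOT T
Note: A statement and its contrapositive are logically equivalent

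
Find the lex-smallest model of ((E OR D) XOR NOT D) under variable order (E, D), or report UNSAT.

E=0, D=0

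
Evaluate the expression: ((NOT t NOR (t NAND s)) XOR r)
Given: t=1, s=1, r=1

Substituting: ((NOT 1 NOR (1 NAND 1)) XOR 1)
= 0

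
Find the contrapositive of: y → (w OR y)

Contrapositive: NOT (w OR y) → NOT y
Note: A statement and its contrapositive are logically equivalent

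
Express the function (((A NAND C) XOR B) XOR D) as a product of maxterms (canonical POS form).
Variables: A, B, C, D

ΠM(1, 3, 4, 6, 9, 10, 12, 15) = (A OR B OR C OR NOT D) AND (A OR B OR NOT C OR NOT D) AND (A OR NOT B OR C OR D) AND (A OR NOT B OR NOT C OR D) AND (NOT A OR B OR C OR NOT D) AND (NOT A OR B OR NOT C OR D) AND (NOT A OR NOT B OR C OR D) AND (NOT A OR NOT B OR NOT C OR NOT D)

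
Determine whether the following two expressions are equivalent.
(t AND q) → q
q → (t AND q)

No, Converse is not equivalent to original (counterexample: t=0, q=1)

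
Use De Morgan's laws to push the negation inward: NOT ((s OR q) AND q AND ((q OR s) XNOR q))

NOT (s OR q) OR NOT q OR NOT ((q OR s) XNOR q)
De Morgan's: NOT(AND of terms) = OR of negations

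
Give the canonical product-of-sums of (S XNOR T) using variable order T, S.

ΠM(1, 2) = (T OR NOT S) AND (NOT T OR S)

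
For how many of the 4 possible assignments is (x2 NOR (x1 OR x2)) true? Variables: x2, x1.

Satisfying assignments: (0,0)
Count: 1 out of 4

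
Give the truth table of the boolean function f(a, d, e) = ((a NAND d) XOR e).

a | d | e | Output
------------------
0 | 0 | 0 | 1
0 | 0 | 1 | 0
0 | 1 | 0 | 1
0 | 1 | 1 | 0
1 | 0 | 0 | 1
1 | 0 | 1 | 0
1 | 1 | 0 | 0
1 | 1 | 1 | 1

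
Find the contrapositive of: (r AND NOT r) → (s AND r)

Contrapositive: NOT (s AND r) → NOT (r AND NOT r)
Note: A statement and its contrapositive are logically equivalent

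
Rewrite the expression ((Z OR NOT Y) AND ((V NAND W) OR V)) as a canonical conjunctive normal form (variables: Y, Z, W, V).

(NOT Y OR Z OR W OR V) AND (NOT Y OR Z OR W OR NOT V) AND (NOT Y OR Z OR NOT W OR V) AND (NOT Y OR Z OR NOT W OR NOT V)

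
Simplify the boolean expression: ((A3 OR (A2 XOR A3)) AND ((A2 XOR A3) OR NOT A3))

By distribution ((E OR v) AND (E OR NOT v) = E):
= (A2 XOR A3)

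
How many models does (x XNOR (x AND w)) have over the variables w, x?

Satisfying assignments: (0,0), (1,0), (1,1)
Count: 3 out of 4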